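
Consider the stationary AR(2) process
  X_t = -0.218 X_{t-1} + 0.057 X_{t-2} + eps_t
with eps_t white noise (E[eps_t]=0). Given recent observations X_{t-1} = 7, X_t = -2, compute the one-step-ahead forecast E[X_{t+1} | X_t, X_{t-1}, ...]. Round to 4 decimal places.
E[X_{t+1} \mid \mathcal F_t] = 0.8350

For an AR(p) model X_t = c + sum_i phi_i X_{t-i} + eps_t, the
one-step-ahead conditional mean is
  E[X_{t+1} | X_t, ...] = c + sum_i phi_i X_{t+1-i}.
Substitute known values:
  E[X_{t+1} | ...] = (-0.218) * (-2) + (0.057) * (7)
                   = 0.8350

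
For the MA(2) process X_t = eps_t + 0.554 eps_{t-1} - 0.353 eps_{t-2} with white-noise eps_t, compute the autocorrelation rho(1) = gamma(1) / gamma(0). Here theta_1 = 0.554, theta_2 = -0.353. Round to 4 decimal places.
\rho(1) = 0.2504

For an MA(q) process with theta_0 = 1, the autocovariance is
  gamma(k) = sigma^2 * sum_{i=0..q-k} theta_i * theta_{i+k},
and rho(k) = gamma(k) / gamma(0). Sigma^2 cancels.
  numerator   = (1)*(0.554) + (0.554)*(-0.353) = 0.358438.
  denominator = (1)^2 + (0.554)^2 + (-0.353)^2 = 1.431525.
  rho(1) = 0.358438 / 1.431525 = 0.2504.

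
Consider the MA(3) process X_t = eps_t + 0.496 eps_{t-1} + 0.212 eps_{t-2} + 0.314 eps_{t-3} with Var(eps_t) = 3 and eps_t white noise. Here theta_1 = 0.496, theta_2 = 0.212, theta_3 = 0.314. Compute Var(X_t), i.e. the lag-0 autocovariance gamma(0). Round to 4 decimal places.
\gamma(0) = 4.1687

For an MA(q) process X_t = eps_t + sum_i theta_i eps_{t-i} with
Var(eps_t) = sigma^2, the variance is
  gamma(0) = sigma^2 * (1 + sum_i theta_i^2).
  sum_i theta_i^2 = (0.496)^2 + (0.212)^2 + (0.314)^2 = 0.246016 + 0.044944 + 0.098596 = 0.389556.
  gamma(0) = 3 * (1 + 0.389556) = 3 * 1.389556 = 4.168668, which rounds to 4.1687.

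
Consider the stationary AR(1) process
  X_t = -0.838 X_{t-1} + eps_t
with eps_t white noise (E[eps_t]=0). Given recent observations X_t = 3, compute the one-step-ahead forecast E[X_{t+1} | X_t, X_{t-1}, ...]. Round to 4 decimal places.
E[X_{t+1} \mid \mathcal F_t] = -2.5140

For an AR(p) model X_t = c + sum_i phi_i X_{t-i} + eps_t, the
one-step-ahead conditional mean is
  E[X_{t+1} | X_t, ...] = c + sum_i phi_i X_{t+1-i}.
Substitute known values:
  E[X_{t+1} | ...] = (-0.838) * (3)
                   = -2.5140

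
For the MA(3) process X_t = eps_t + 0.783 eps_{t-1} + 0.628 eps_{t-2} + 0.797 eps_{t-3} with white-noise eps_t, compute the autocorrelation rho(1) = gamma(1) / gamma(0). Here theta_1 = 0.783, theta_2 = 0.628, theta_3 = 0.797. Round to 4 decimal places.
\rho(1) = 0.6718

For an MA(q) process with theta_0 = 1, the autocovariance is
  gamma(k) = sigma^2 * sum_{i=0..q-k} theta_i * theta_{i+k},
and rho(k) = gamma(k) / gamma(0). Sigma^2 cancels.
  numerator   = (1)*(0.783) + (0.783)*(0.628) + (0.628)*(0.797) = 1.77524.
  denominator = (1)^2 + (0.783)^2 + (0.628)^2 + (0.797)^2 = 2.642682.
  rho(1) = 1.77524 / 2.642682 = 0.6718.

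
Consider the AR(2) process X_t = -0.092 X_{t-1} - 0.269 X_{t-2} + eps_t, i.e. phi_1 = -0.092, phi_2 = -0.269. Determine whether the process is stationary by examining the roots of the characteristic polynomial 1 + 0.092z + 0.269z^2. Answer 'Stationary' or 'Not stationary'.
\text{Stationary}

The AR(p) characteristic polynomial is P(z) = 1 + 0.092z + 0.269z^2.
Stationarity requires all roots to lie outside the unit circle, i.e. |z| > 1 for every root.
Set 1 + (0.092) z + (0.269) z^2 = 0, i.e. a z^2 + b z + c = 0 with a = 0.269, b = 0.092, c = 1.
Discriminant D = b^2 - 4ac = (0.092)^2 - 4*(0.269)*1 = 0.008464 - (1.076) = -1.067536.
D < 0, so the roots are the complex-conjugate pair z = (-b +/- i sqrt(-D)) / (2a) = -0.171 +/- 1.9205i.
For a conjugate pair |z|^2 = z * conj(z) = (product of roots) = c/a = 1/(0.269) = 3.717472, so |z| = sqrt(3.717472) = 1.9281 for both roots.
Moduli of all roots: 1.9281, 1.9281.
All moduli strictly greater than 1? Yes.
Verdict: Stationary.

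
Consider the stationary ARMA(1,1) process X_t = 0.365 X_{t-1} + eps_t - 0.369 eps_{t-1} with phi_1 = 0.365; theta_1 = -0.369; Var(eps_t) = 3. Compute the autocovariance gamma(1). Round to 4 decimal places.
\gamma(1) = -0.0120

Multiply the model equation by X_{t-k} and take expectations. With theta_0 = psi_0 = 1 and psi_j the MA(infinity) weights, this gives
  gamma(k) - sum_i phi_i gamma(k-i) = c_k,
  c_k = sigma^2 * sum_{j=k..q} theta_j psi_{j-k}   (c_k = 0 for k > q),
using gamma(-m) = gamma(m).
psi-weights needed (psi_j = theta_j + sum_i phi_i psi_{j-i}):
  psi_1 = theta_1 + phi_1 = -0.369 + (0.365) = -0.004
Right-hand sides:
  c_0 = sigma^2 (1 + theta_1 psi_1) = 3 * (1 + (-0.369)(-0.004)) = 3 * 1.001476 = 3.004428
  c_1 = sigma^2 theta_1 = 3 * (-0.369) = -1.107
  c_2 = 0
Equations for k = 0 and k = 1 (AR order 1):
  gamma(0) = phi_1 gamma(1) + c_0
  gamma(1) = phi_1 gamma(0) + c_1
Substituting the second into the first: gamma(0) (1 - phi_1^2) = c_0 + phi_1 c_1, so
  gamma(0) = (c_0 + phi_1 c_1) / (1 - phi_1^2) = (3.004428 + (0.365)(-1.107)) / (1 - (0.365)^2) = 2.600373 / 0.866775 = 3.000055.
  gamma(1) = phi_1 gamma(0) + c_1 = (0.365)(3.000055) + (-1.107) = -0.01198.
Therefore gamma(1) = -0.0120 (to 4 decimal places).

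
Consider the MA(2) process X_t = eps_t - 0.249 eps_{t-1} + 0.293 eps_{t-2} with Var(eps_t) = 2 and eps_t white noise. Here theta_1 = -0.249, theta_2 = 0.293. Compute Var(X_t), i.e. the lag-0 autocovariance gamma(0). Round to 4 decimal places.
\gamma(0) = 2.2957

For an MA(q) process X_t = eps_t + sum_i theta_i eps_{t-i} with
Var(eps_t) = sigma^2, the variance is
  gamma(0) = sigma^2 * (1 + sum_i theta_i^2).
  sum_i theta_i^2 = (-0.249)^2 + (0.293)^2 = 0.062001 + 0.085849 = 0.14785.
  gamma(0) = 2 * (1 + 0.14785) = 2 * 1.14785 = 2.2957.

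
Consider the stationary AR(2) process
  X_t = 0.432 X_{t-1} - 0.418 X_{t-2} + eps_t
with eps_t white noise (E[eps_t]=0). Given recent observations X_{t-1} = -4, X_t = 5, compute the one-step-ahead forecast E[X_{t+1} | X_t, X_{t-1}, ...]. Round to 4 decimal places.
E[X_{t+1} \mid \mathcal F_t] = 3.8320

For an AR(p) model X_t = c + sum_i phi_i X_{t-i} + eps_t, the
one-step-ahead conditional mean is
  E[X_{t+1} | X_t, ...] = c + sum_i phi_i X_{t+1-i}.
Substitute known values:
  E[X_{t+1} | ...] = (0.432) * (5) + (-0.418) * (-4)
                   = 3.8320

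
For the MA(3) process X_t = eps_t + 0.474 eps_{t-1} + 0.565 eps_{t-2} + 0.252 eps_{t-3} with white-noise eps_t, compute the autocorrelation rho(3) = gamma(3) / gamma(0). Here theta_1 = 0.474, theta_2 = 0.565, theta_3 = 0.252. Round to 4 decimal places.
\rho(3) = 0.1568

For an MA(q) process with theta_0 = 1, the autocovariance is
  gamma(k) = sigma^2 * sum_{i=0..q-k} theta_i * theta_{i+k},
and rho(k) = gamma(k) / gamma(0). Sigma^2 cancels.
  numerator   = (1)*(0.252) = 0.252.
  denominator = (1)^2 + (0.474)^2 + (0.565)^2 + (0.252)^2 = 1.607405.
  rho(3) = 0.252 / 1.607405 = 0.1568.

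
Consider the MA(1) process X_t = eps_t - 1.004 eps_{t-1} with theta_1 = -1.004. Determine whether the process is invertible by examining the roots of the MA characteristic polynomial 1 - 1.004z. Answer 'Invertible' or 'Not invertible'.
\text{Not invertible}

The MA(q) characteristic polynomial is P(z) = 1 - 1.004z.
Invertibility requires all roots to lie outside the unit circle, i.e. |z| > 1 for every root.
This is linear in z: 1 + (-1.004) z = 0  =>  z = -1/(-1.004) = 0.996016,  |z| = 0.996016.
Moduli of all roots: 0.9960.
All moduli strictly greater than 1? No.
Verdict: Not invertible.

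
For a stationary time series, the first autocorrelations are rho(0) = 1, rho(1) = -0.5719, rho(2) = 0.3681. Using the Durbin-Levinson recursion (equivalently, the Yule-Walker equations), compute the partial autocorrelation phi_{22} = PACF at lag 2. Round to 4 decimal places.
\phi_{22} = 0.0610

The PACF at lag k is phi_{kk}, the last component of the solution
to the Yule-Walker system G_k phi = r_k where
  (G_k)_{ij} = rho(|i - j|), (r_k)_i = rho(i), i,j = 1..k.
Equivalently, Durbin-Levinson gives phi_{kk} iteratively:
  phi_{11} = rho(1)
  phi_{kk} = [rho(k) - sum_{j=1..k-1} phi_{k-1,j} rho(k-j)]
            / [1 - sum_{j=1..k-1} phi_{k-1,j} rho(j)],
  phi_{k,j} = phi_{k-1,j} - phi_{kk} phi_{k-1,k-j},  j = 1..k-1.
Step k = 1:
  phi_11 = rho(1) = -0.5719.
Step k = 2:
  phi_22 = [rho(2) - phi_11 rho(1)] / [1 - phi_11 rho(1)] = [0.3681 - (-0.5719)(-0.5719)] / [1 - (-0.5719)(-0.5719)]
         = 0.04103039 / 0.67293039 = 0.061.
Therefore phi_{22} = 0.0610.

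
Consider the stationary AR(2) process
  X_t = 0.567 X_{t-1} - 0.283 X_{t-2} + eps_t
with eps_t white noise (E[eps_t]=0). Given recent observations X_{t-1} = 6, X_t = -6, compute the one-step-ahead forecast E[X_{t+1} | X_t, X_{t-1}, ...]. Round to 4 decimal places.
E[X_{t+1} \mid \mathcal F_t] = -5.1000

For an AR(p) model X_t = c + sum_i phi_i X_{t-i} + eps_t, the
one-step-ahead conditional mean is
  E[X_{t+1} | X_t, ...] = c + sum_i phi_i X_{t+1-i}.
Substitute known values:
  E[X_{t+1} | ...] = (0.567) * (-6) + (-0.283) * (6)
                   = -5.1000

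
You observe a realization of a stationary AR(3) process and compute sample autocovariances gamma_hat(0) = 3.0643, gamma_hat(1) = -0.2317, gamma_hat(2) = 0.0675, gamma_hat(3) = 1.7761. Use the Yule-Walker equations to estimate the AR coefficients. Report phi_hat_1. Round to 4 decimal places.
\hat\phi_{1} = -0.0840

The Yule-Walker equations for an AR(p) process read, in matrix form,
  Gamma_p phi = r_p,   with   (Gamma_p)_{ij} = gamma(|i - j|),
                       (r_p)_i = gamma(i),   i,j = 1..p.
Substitute the sample gammas (Toeplitz matrix and right-hand side of size 3):
  Gamma_p = [[3.0643, -0.2317, 0.0675], [-0.2317, 3.0643, -0.2317], [0.0675, -0.2317, 3.0643]]
  r_p     = [-0.2317, 0.0675, 1.7761]
Written out (R1..R3):
  (R1) 3.0643 phi_1 - 0.2317 phi_2 + 0.0675 phi_3 = -0.2317
  (R2) -0.2317 phi_1 + 3.0643 phi_2 - 0.2317 phi_3 = 0.0675
  (R3) 0.0675 phi_1 - 0.2317 phi_2 + 3.0643 phi_3 = 1.7761
Gaussian elimination:
  R2 <- R2 - (-0.2317/3.0643) R1 = R2 - (-0.075613) R1:  3.046781 phi_2 - 0.226596 phi_3 = 0.049981
  R3 <- R3 - (0.0675/3.0643) R1 = R3 - (0.022028) R1:  -0.226596 phi_2 + 3.062813 phi_3 = 1.781204
  R3 <- R3 - (-0.226596/3.046781) R2 = R3 - (-0.074372) R2:  3.045961 phi_3 = 1.784921
Back-substitution:
  phi_hat_3 = 1.784921 / 3.045961 = 0.585996
  phi_hat_2 = (0.049981 - (-0.226596)(0.585996)) / 3.046781 = 0.059986
  phi_hat_1 = (-0.2317 - (-0.2317)(0.059986) - (0.0675)(0.585996)) / 3.0643 = -0.083985
So phi_hat = [-0.0840, 0.0600, 0.5860].
Therefore phi_hat_1 = -0.0840.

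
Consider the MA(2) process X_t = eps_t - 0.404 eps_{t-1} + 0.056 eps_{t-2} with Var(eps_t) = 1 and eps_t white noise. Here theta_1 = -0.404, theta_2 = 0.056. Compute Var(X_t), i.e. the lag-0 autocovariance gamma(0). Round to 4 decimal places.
\gamma(0) = 1.1664

For an MA(q) process X_t = eps_t + sum_i theta_i eps_{t-i} with
Var(eps_t) = sigma^2, the variance is
  gamma(0) = sigma^2 * (1 + sum_i theta_i^2).
  sum_i theta_i^2 = (-0.404)^2 + (0.056)^2 = 0.163216 + 0.003136 = 0.166352.
  gamma(0) = 1 * (1 + 0.166352) = 1 * 1.166352 = 1.166352, which rounds to 1.1664.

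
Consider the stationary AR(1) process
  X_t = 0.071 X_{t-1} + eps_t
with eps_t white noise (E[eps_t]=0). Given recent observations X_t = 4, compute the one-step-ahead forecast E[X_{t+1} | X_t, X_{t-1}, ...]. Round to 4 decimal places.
E[X_{t+1} \mid \mathcal F_t] = 0.2840

For an AR(p) model X_t = c + sum_i phi_i X_{t-i} + eps_t, the
one-step-ahead conditional mean is
  E[X_{t+1} | X_t, ...] = c + sum_i phi_i X_{t+1-i}.
Substitute known values:
  E[X_{t+1} | ...] = (0.071) * (4)
                   = 0.2840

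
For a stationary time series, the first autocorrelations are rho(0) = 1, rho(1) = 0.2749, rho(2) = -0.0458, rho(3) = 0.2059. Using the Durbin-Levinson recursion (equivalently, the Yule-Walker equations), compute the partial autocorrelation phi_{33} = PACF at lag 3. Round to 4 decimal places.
\phi_{33} = 0.2820

The PACF at lag k is phi_{kk}, the last component of the solution
to the Yule-Walker system G_k phi = r_k where
  (G_k)_{ij} = rho(|i - j|), (r_k)_i = rho(i), i,j = 1..k.
Equivalently, Durbin-Levinson gives phi_{kk} iteratively:
  phi_{11} = rho(1)
  phi_{kk} = [rho(k) - sum_{j=1..k-1} phi_{k-1,j} rho(k-j)]
            / [1 - sum_{j=1..k-1} phi_{k-1,j} rho(j)],
  phi_{k,j} = phi_{k-1,j} - phi_{kk} phi_{k-1,k-j},  j = 1..k-1.
Step k = 1:
  phi_11 = rho(1) = 0.2749.
Step k = 2:
  phi_22 = [rho(2) - phi_11 rho(1)] / [1 - phi_11 rho(1)] = [-0.0458 - (0.2749)(0.2749)] / [1 - (0.2749)(0.2749)]
         = -0.12137001 / 0.92442999 = -0.131292.
  Update: phi_21 = phi_11 - phi_22 phi_11 = 0.2749 - (-0.131292)(0.2749) = 0.310992.
Step k = 3:
  phi_33 = [rho(3) - phi_21 rho(2) - phi_22 rho(1)] / [1 - phi_21 rho(1) - phi_22 rho(2)]
    numerator   = 0.2059 - (0.310992)(-0.0458) - (-0.131292)(0.2749) = 0.25623553
    denominator = 1 - (0.310992)(0.2749) - (-0.131292)(-0.0458) = 0.90849511
  phi_33 = 0.25623553 / 0.90849511 = 0.282.
Therefore phi_{33} = 0.2820.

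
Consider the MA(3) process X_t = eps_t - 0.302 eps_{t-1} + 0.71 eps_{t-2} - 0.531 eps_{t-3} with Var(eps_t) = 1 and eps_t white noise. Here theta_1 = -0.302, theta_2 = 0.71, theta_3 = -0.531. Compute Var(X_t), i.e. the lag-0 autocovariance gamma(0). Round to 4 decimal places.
\gamma(0) = 1.8773

For an MA(q) process X_t = eps_t + sum_i theta_i eps_{t-i} with
Var(eps_t) = sigma^2, the variance is
  gamma(0) = sigma^2 * (1 + sum_i theta_i^2).
  sum_i theta_i^2 = (-0.302)^2 + (0.71)^2 + (-0.531)^2 = 0.091204 + 0.5041 + 0.281961 = 0.877265.
  gamma(0) = 1 * (1 + 0.877265) = 1 * 1.877265 = 1.877265, which rounds to 1.8773.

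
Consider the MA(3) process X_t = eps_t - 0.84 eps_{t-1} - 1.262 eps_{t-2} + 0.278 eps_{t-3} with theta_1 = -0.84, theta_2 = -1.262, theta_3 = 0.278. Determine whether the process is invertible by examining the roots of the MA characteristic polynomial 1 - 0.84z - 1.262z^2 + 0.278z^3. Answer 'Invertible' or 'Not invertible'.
\text{Not invertible}

The MA(q) characteristic polynomial is P(z) = 1 - 0.84z - 1.262z^2 + 0.278z^3.
Invertibility requires all roots to lie outside the unit circle, i.e. |z| > 1 for every root.
Degree 3: look for a simple real root z0 first, then factor out (1 - z/z0) and solve the remaining quadratic.
Testing z0 = 5: P(5) = 1 + (-0.84)(5) + (-1.262)(5)^2 + (0.278)(5)^3
  = 1 + (-4.2) + (-31.55) + (34.75) = 0.  So z_0 = 5 is a root, |z_0| = 5.
Divide out the factor (1 - 0.2 z) = (1 - z/z0) (since 1/z0 = 0.2):
  P(z) = (1 - 0.2 z)(1 + (-0.64) z + (-1.39) z^2)
  [check: z-coef -0.64 - (0.2) = -0.84; z^2-coef -1.39 - (0.2)(-0.64) = -1.262; z^3-coef -(0.2)(-1.39) = 0.278.]
Remaining roots from the quadratic factor 1 + (-0.64) z + (-1.39) z^2:
  Set 1 + (-0.64) z + (-1.39) z^2 = 0, i.e. a z^2 + b z + c = 0 with a = -1.39, b = -0.64, c = 1.
  Discriminant D = b^2 - 4ac = (-0.64)^2 - 4*(-1.39)*1 = 0.4096 - (-5.56) = 5.9696.
  D >= 0, so the roots are real: z = (-b +/- sqrt(D)) / (2a) = (0.64 +/- 2.443276) / (-2.78).
    z_1 = (0.64 + 2.443276) / (-2.78) = -1.1091,   |z_1| = 1.1091.
    z_2 = (0.64 - 2.443276) / (-2.78) = 0.6487,   |z_2| = 0.6487.
Moduli of all roots: 5.0000, 1.1091, 0.6487.
All moduli strictly greater than 1? No.
Verdict: Not invertible.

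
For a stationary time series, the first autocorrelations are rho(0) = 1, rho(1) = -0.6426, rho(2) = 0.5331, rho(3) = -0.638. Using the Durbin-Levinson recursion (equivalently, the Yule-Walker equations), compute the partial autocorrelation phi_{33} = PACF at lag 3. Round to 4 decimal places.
\phi_{33} = -0.4161

The PACF at lag k is phi_{kk}, the last component of the solution
to the Yule-Walker system G_k phi = r_k where
  (G_k)_{ij} = rho(|i - j|), (r_k)_i = rho(i), i,j = 1..k.
Equivalently, Durbin-Levinson gives phi_{kk} iteratively:
  phi_{11} = rho(1)
  phi_{kk} = [rho(k) - sum_{j=1..k-1} phi_{k-1,j} rho(k-j)]
            / [1 - sum_{j=1..k-1} phi_{k-1,j} rho(j)],
  phi_{k,j} = phi_{k-1,j} - phi_{kk} phi_{k-1,k-j},  j = 1..k-1.
Step k = 1:
  phi_11 = rho(1) = -0.6426.
Step k = 2:
  phi_22 = [rho(2) - phi_11 rho(1)] / [1 - phi_11 rho(1)] = [0.5331 - (-0.6426)(-0.6426)] / [1 - (-0.6426)(-0.6426)]
         = 0.12016524 / 0.58706524 = 0.204688.
  Update: phi_21 = phi_11 - phi_22 phi_11 = -0.6426 - (0.204688)(-0.6426) = -0.511067.
Step k = 3:
  phi_33 = [rho(3) - phi_21 rho(2) - phi_22 rho(1)] / [1 - phi_21 rho(1) - phi_22 rho(2)]
    numerator   = -0.638 - (-0.511067)(0.5331) - (0.204688)(-0.6426) = -0.2340174
    denominator = 1 - (-0.511067)(-0.6426) - (0.204688)(0.5331) = 0.56246885
  phi_33 = -0.2340174 / 0.56246885 = -0.4161.
Therefore phi_{33} = -0.4161.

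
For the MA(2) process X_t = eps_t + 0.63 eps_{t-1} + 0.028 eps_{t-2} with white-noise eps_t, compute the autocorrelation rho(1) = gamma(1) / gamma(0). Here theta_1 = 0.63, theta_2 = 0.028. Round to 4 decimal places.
\rho(1) = 0.4634

For an MA(q) process with theta_0 = 1, the autocovariance is
  gamma(k) = sigma^2 * sum_{i=0..q-k} theta_i * theta_{i+k},
and rho(k) = gamma(k) / gamma(0). Sigma^2 cancels.
  numerator   = (1)*(0.63) + (0.63)*(0.028) = 0.64764.
  denominator = (1)^2 + (0.63)^2 + (0.028)^2 = 1.397684.
  rho(1) = 0.64764 / 1.397684 = 0.4634.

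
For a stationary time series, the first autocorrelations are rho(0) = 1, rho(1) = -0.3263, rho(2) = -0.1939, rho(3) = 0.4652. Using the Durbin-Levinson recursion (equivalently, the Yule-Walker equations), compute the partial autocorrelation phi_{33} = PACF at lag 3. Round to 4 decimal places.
\phi_{33} = 0.3419

The PACF at lag k is phi_{kk}, the last component of the solution
to the Yule-Walker system G_k phi = r_k where
  (G_k)_{ij} = rho(|i - j|), (r_k)_i = rho(i), i,j = 1..k.
Equivalently, Durbin-Levinson gives phi_{kk} iteratively:
  phi_{11} = rho(1)
  phi_{kk} = [rho(k) - sum_{j=1..k-1} phi_{k-1,j} rho(k-j)]
            / [1 - sum_{j=1..k-1} phi_{k-1,j} rho(j)],
  phi_{k,j} = phi_{k-1,j} - phi_{kk} phi_{k-1,k-j},  j = 1..k-1.
Step k = 1:
  phi_11 = rho(1) = -0.3263.
Step k = 2:
  phi_22 = [rho(2) - phi_11 rho(1)] / [1 - phi_11 rho(1)] = [-0.1939 - (-0.3263)(-0.3263)] / [1 - (-0.3263)(-0.3263)]
         = -0.30037169 / 0.89352831 = -0.336164.
  Update: phi_21 = phi_11 - phi_22 phi_11 = -0.3263 - (-0.336164)(-0.3263) = -0.43599.
Step k = 3:
  phi_33 = [rho(3) - phi_21 rho(2) - phi_22 rho(1)] / [1 - phi_21 rho(1) - phi_22 rho(2)]
    numerator   = 0.4652 - (-0.43599)(-0.1939) - (-0.336164)(-0.3263) = 0.27097132
    denominator = 1 - (-0.43599)(-0.3263) - (-0.336164)(-0.1939) = 0.79255428
  phi_33 = 0.27097132 / 0.79255428 = 0.3419.
Therefore phi_{33} = 0.3419.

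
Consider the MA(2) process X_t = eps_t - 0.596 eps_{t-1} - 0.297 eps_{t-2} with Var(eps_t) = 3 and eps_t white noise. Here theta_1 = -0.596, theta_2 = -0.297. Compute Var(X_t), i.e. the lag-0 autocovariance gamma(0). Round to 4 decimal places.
\gamma(0) = 4.3303

For an MA(q) process X_t = eps_t + sum_i theta_i eps_{t-i} with
Var(eps_t) = sigma^2, the variance is
  gamma(0) = sigma^2 * (1 + sum_i theta_i^2).
  sum_i theta_i^2 = (-0.596)^2 + (-0.297)^2 = 0.355216 + 0.088209 = 0.443425.
  gamma(0) = 3 * (1 + 0.443425) = 3 * 1.443425 = 4.330275, which rounds to 4.3303.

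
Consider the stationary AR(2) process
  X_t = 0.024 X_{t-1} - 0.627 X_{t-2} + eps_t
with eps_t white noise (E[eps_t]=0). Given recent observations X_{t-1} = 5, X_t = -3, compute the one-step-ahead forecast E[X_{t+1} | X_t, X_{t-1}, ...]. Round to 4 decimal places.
E[X_{t+1} \mid \mathcal F_t] = -3.2070

For an AR(p) model X_t = c + sum_i phi_i X_{t-i} + eps_t, the
one-step-ahead conditional mean is
  E[X_{t+1} | X_t, ...] = c + sum_i phi_i X_{t+1-i}.
Substitute known values:
  E[X_{t+1} | ...] = (0.024) * (-3) + (-0.627) * (5)
                   = -3.2070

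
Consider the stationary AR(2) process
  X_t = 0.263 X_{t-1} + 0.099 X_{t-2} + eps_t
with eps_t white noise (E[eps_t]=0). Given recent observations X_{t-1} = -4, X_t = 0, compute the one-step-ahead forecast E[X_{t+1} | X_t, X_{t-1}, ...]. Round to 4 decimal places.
E[X_{t+1} \mid \mathcal F_t] = -0.3960

For an AR(p) model X_t = c + sum_i phi_i X_{t-i} + eps_t, the
one-step-ahead conditional mean is
  E[X_{t+1} | X_t, ...] = c + sum_i phi_i X_{t+1-i}.
Substitute known values:
  E[X_{t+1} | ...] = (0.263) * (0) + (0.099) * (-4)
                   = -0.3960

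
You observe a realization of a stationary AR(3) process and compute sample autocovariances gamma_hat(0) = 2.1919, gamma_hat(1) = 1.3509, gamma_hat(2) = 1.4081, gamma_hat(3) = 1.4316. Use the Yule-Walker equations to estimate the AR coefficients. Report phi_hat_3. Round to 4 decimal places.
\hat\phi_{3} = 0.3220

The Yule-Walker equations for an AR(p) process read, in matrix form,
  Gamma_p phi = r_p,   with   (Gamma_p)_{ij} = gamma(|i - j|),
                       (r_p)_i = gamma(i),   i,j = 1..p.
Substitute the sample gammas (Toeplitz matrix and right-hand side of size 3):
  Gamma_p = [[2.1919, 1.3509, 1.4081], [1.3509, 2.1919, 1.3509], [1.4081, 1.3509, 2.1919]]
  r_p     = [1.3509, 1.4081, 1.4316]
Written out (R1..R3):
  (R1) 2.1919 phi_1 + 1.3509 phi_2 + 1.4081 phi_3 = 1.3509
  (R2) 1.3509 phi_1 + 2.1919 phi_2 + 1.3509 phi_3 = 1.4081
  (R3) 1.4081 phi_1 + 1.3509 phi_2 + 2.1919 phi_3 = 1.4316
Gaussian elimination:
  R2 <- R2 - (1.3509/2.1919) R1 = R2 - (0.616315) R1:  1.359321 phi_2 + 0.483067 phi_3 = 0.575521
  R3 <- R3 - (1.4081/2.1919) R1 = R3 - (0.642411) R1:  0.483067 phi_2 + 1.287322 phi_3 = 0.563767
  R3 <- R3 - (0.483067/1.359321) R2 = R3 - (0.355374) R2:  1.115652 phi_3 = 0.359242
Back-substitution:
  phi_hat_3 = 0.359242 / 1.115652 = 0.322002
  phi_hat_2 = (0.575521 - (0.483067)(0.322002)) / 1.359321 = 0.308957
  phi_hat_1 = (1.3509 - (1.3509)(0.308957) - (1.4081)(0.322002)) / 2.1919 = 0.219042
So phi_hat = [0.2190, 0.3090, 0.3220].
Therefore phi_hat_3 = 0.3220.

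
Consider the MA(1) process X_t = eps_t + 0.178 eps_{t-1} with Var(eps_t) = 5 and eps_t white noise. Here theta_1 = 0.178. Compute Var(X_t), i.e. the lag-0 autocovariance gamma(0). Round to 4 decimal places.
\gamma(0) = 5.1584

For an MA(q) process X_t = eps_t + sum_i theta_i eps_{t-i} with
Var(eps_t) = sigma^2, the variance is
  gamma(0) = sigma^2 * (1 + sum_i theta_i^2).
  sum_i theta_i^2 = (0.178)^2 = 0.031684.
  gamma(0) = 5 * (1 + 0.031684) = 5 * 1.031684 = 5.15842, which rounds to 5.1584.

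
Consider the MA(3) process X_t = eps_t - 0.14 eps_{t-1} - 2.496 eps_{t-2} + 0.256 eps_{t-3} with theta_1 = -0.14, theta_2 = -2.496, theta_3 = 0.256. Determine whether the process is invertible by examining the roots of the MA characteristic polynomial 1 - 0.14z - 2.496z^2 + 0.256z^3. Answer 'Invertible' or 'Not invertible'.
\text{Not invertible}

The MA(q) characteristic polynomial is P(z) = 1 - 0.14z - 2.496z^2 + 0.256z^3.
Invertibility requires all roots to lie outside the unit circle, i.e. |z| > 1 for every root.
Degree 3: look for a simple real root z0 first, then factor out (1 - z/z0) and solve the remaining quadratic.
Testing z0 = 0.625: P(0.625) = 1 + (-0.14)(0.625) + (-2.496)(0.625)^2 + (0.256)(0.625)^3
  = 1 + (-0.0875) + (-0.975) + (0.0625) = 0.  So z_0 = 0.625 is a root, |z_0| = 0.625.
Divide out the factor (1 - 1.6 z) = (1 - z/z0) (since 1/z0 = 1.6):
  P(z) = (1 - 1.6 z)(1 + (1.46) z + (-0.16) z^2)
  [check: z-coef 1.46 - (1.6) = -0.14; z^2-coef -0.16 - (1.6)(1.46) = -2.496; z^3-coef -(1.6)(-0.16) = 0.256.]
Remaining roots from the quadratic factor 1 + (1.46) z + (-0.16) z^2:
  Set 1 + (1.46) z + (-0.16) z^2 = 0, i.e. a z^2 + b z + c = 0 with a = -0.16, b = 1.46, c = 1.
  Discriminant D = b^2 - 4ac = (1.46)^2 - 4*(-0.16)*1 = 2.1316 - (-0.64) = 2.7716.
  D >= 0, so the roots are real: z = (-b +/- sqrt(D)) / (2a) = (-1.46 +/- 1.664812) / (-0.32).
    z_1 = (-1.46 + 1.664812) / (-0.32) = -0.64,   |z_1| = 0.64.
    z_2 = (-1.46 - 1.664812) / (-0.32) = 9.765,   |z_2| = 9.765.
Moduli of all roots: 0.6250, 0.6400, 9.7650.
All moduli strictly greater than 1? No.
Verdict: Not invertible.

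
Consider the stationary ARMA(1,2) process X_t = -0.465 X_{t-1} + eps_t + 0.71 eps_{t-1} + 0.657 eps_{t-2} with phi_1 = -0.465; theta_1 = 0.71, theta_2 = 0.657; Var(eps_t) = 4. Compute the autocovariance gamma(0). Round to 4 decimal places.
\gamma(0) = 5.7453

Multiply the model equation by X_{t-k} and take expectations. With theta_0 = psi_0 = 1 and psi_j the MA(infinity) weights, this gives
  gamma(k) - sum_i phi_i gamma(k-i) = c_k,
  c_k = sigma^2 * sum_{j=k..q} theta_j psi_{j-k}   (c_k = 0 for k > q),
using gamma(-m) = gamma(m).
psi-weights needed (psi_j = theta_j + sum_i phi_i psi_{j-i}):
  psi_1 = theta_1 + phi_1 = 0.71 + (-0.465) = 0.245
  psi_2 = theta_2 + phi_1 psi_1 = 0.657 + (-0.465)(0.245) = 0.543075
Right-hand sides:
  c_0 = sigma^2 (1 + theta_1 psi_1 + theta_2 psi_2) = 4 * (1 + (0.71)(0.245) + (0.657)(0.543075)) = 4 * 1.53075 = 6.123001
  c_1 = sigma^2 (theta_1 + theta_2 psi_1) = 4 * (0.71 + (0.657)(0.245)) = 3.48386
  c_2 = sigma^2 theta_2 = 4 * (0.657) = 2.628
Equations for k = 0 and k = 1 (AR order 1):
  gamma(0) = phi_1 gamma(1) + c_0
  gamma(1) = phi_1 gamma(0) + c_1
Substituting the second into the first: gamma(0) (1 - phi_1^2) = c_0 + phi_1 c_1, so
  gamma(0) = (c_0 + phi_1 c_1) / (1 - phi_1^2) = (6.123001 + (-0.465)(3.48386)) / (1 - (-0.465)^2) = 4.503006 / 0.783775 = 5.745279.
Therefore gamma(0) = 5.7453 (to 4 decimal places).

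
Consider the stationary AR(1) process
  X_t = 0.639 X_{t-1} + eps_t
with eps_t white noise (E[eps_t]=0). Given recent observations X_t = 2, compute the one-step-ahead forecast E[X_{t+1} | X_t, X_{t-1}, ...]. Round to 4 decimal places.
E[X_{t+1} \mid \mathcal F_t] = 1.2780

For an AR(p) model X_t = c + sum_i phi_i X_{t-i} + eps_t, the
one-step-ahead conditional mean is
  E[X_{t+1} | X_t, ...] = c + sum_i phi_i X_{t+1-i}.
Substitute known values:
  E[X_{t+1} | ...] = (0.639) * (2)
                   = 1.2780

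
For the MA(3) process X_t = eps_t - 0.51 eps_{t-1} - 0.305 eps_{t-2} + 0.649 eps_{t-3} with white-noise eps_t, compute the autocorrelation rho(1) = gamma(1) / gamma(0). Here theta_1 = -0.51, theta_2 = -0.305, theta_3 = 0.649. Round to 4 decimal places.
\rho(1) = -0.3113

For an MA(q) process with theta_0 = 1, the autocovariance is
  gamma(k) = sigma^2 * sum_{i=0..q-k} theta_i * theta_{i+k},
and rho(k) = gamma(k) / gamma(0). Sigma^2 cancels.
  numerator   = (1)*(-0.51) + (-0.51)*(-0.305) + (-0.305)*(0.649) = -0.552395.
  denominator = (1)^2 + (-0.51)^2 + (-0.305)^2 + (0.649)^2 = 1.774326.
  rho(1) = -0.552395 / 1.774326 = -0.3113.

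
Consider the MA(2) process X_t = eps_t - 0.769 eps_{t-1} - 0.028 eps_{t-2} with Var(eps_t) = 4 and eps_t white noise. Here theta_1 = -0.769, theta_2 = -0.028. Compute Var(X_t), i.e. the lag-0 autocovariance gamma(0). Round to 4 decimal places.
\gamma(0) = 6.3686

For an MA(q) process X_t = eps_t + sum_i theta_i eps_{t-i} with
Var(eps_t) = sigma^2, the variance is
  gamma(0) = sigma^2 * (1 + sum_i theta_i^2).
  sum_i theta_i^2 = (-0.769)^2 + (-0.028)^2 = 0.591361 + 0.000784 = 0.592145.
  gamma(0) = 4 * (1 + 0.592145) = 4 * 1.592145 = 6.36858, which rounds to 6.3686.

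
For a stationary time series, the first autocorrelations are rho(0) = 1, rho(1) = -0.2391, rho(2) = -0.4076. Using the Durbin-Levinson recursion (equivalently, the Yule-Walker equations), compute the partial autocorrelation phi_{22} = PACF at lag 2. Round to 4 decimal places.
\phi_{22} = -0.4930

The PACF at lag k is phi_{kk}, the last component of the solution
to the Yule-Walker system G_k phi = r_k where
  (G_k)_{ij} = rho(|i - j|), (r_k)_i = rho(i), i,j = 1..k.
Equivalently, Durbin-Levinson gives phi_{kk} iteratively:
  phi_{11} = rho(1)
  phi_{kk} = [rho(k) - sum_{j=1..k-1} phi_{k-1,j} rho(k-j)]
            / [1 - sum_{j=1..k-1} phi_{k-1,j} rho(j)],
  phi_{k,j} = phi_{k-1,j} - phi_{kk} phi_{k-1,k-j},  j = 1..k-1.
Step k = 1:
  phi_11 = rho(1) = -0.2391.
Step k = 2:
  phi_22 = [rho(2) - phi_11 rho(1)] / [1 - phi_11 rho(1)] = [-0.4076 - (-0.2391)(-0.2391)] / [1 - (-0.2391)(-0.2391)]
         = -0.46476881 / 0.94283119 = -0.493.
Therefore phi_{22} = -0.4930.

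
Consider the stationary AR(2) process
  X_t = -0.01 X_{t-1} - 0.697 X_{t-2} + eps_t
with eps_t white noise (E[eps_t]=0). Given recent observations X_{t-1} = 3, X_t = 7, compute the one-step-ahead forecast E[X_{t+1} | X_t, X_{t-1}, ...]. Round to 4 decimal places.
E[X_{t+1} \mid \mathcal F_t] = -2.1610

For an AR(p) model X_t = c + sum_i phi_i X_{t-i} + eps_t, the
one-step-ahead conditional mean is
  E[X_{t+1} | X_t, ...] = c + sum_i phi_i X_{t+1-i}.
Substitute known values:
  E[X_{t+1} | ...] = (-0.01) * (7) + (-0.697) * (3)
                   = -2.1610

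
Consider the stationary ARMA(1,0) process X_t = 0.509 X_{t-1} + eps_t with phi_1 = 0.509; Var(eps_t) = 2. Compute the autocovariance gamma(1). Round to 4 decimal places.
\gamma(1) = 1.3740

Multiply the model equation by X_{t-k} and take expectations. With theta_0 = psi_0 = 1 and psi_j the MA(infinity) weights, this gives
  gamma(k) - sum_i phi_i gamma(k-i) = c_k,
  c_k = sigma^2 * sum_{j=k..q} theta_j psi_{j-k}   (c_k = 0 for k > q),
using gamma(-m) = gamma(m).
Pure AR (q = 0): c_0 = sigma^2 = 2, c_k = 0 for k >= 1.
Equations for k = 0 and k = 1 (AR order 1):
  gamma(0) = phi_1 gamma(1) + c_0
  gamma(1) = phi_1 gamma(0) + c_1
Substituting the second into the first: gamma(0) (1 - phi_1^2) = c_0 + phi_1 c_1, so
  gamma(0) = c_0 / (1 - phi_1^2) = 2 / (1 - (0.509)^2) = 2 / 0.740919 = 2.69935.
  gamma(1) = phi_1 gamma(0) = (0.509)(2.69935) = 1.373969.
Therefore gamma(1) = 1.3740 (to 4 decimal places).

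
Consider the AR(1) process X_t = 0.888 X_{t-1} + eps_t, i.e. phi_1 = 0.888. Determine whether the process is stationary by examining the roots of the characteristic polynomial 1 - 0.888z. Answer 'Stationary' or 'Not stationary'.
\text{Stationary}

The AR(p) characteristic polynomial is P(z) = 1 - 0.888z.
Stationarity requires all roots to lie outside the unit circle, i.e. |z| > 1 for every root.
This is linear in z: 1 + (-0.888) z = 0  =>  z = -1/(-0.888) = 1.126126,  |z| = 1.126126.
Moduli of all roots: 1.1261.
All moduli strictly greater than 1? Yes.
Verdict: Stationary.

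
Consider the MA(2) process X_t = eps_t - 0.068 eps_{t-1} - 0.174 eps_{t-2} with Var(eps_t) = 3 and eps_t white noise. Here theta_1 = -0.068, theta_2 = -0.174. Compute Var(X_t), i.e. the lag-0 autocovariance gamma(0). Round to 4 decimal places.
\gamma(0) = 3.1047

For an MA(q) process X_t = eps_t + sum_i theta_i eps_{t-i} with
Var(eps_t) = sigma^2, the variance is
  gamma(0) = sigma^2 * (1 + sum_i theta_i^2).
  sum_i theta_i^2 = (-0.068)^2 + (-0.174)^2 = 0.004624 + 0.030276 = 0.0349.
  gamma(0) = 3 * (1 + 0.0349) = 3 * 1.0349 = 3.1047.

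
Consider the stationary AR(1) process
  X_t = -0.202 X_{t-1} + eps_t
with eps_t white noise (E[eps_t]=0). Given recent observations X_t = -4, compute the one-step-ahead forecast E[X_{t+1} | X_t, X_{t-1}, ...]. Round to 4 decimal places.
E[X_{t+1} \mid \mathcal F_t] = 0.8080

For an AR(p) model X_t = c + sum_i phi_i X_{t-i} + eps_t, the
one-step-ahead conditional mean is
  E[X_{t+1} | X_t, ...] = c + sum_i phi_i X_{t+1-i}.
Substitute known values:
  E[X_{t+1} | ...] = (-0.202) * (-4)
                   = 0.8080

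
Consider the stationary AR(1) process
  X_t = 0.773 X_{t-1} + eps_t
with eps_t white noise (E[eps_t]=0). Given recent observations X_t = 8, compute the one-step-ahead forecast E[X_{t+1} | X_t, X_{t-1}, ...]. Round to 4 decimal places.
E[X_{t+1} \mid \mathcal F_t] = 6.1840

For an AR(p) model X_t = c + sum_i phi_i X_{t-i} + eps_t, the
one-step-ahead conditional mean is
  E[X_{t+1} | X_t, ...] = c + sum_i phi_i X_{t+1-i}.
Substitute known values:
  E[X_{t+1} | ...] = (0.773) * (8)
                   = 6.1840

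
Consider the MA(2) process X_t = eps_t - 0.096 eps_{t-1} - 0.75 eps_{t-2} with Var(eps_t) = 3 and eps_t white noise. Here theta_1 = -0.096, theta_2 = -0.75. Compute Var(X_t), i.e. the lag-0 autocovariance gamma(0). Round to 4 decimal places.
\gamma(0) = 4.7151

For an MA(q) process X_t = eps_t + sum_i theta_i eps_{t-i} with
Var(eps_t) = sigma^2, the variance is
  gamma(0) = sigma^2 * (1 + sum_i theta_i^2).
  sum_i theta_i^2 = (-0.096)^2 + (-0.75)^2 = 0.009216 + 0.5625 = 0.571716.
  gamma(0) = 3 * (1 + 0.571716) = 3 * 1.571716 = 4.715148, which rounds to 4.7151.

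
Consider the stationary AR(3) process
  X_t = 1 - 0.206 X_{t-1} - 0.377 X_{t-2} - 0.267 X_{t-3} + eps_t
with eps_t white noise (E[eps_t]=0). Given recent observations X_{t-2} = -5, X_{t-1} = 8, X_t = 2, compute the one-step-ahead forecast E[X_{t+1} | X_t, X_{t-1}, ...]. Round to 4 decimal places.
E[X_{t+1} \mid \mathcal F_t] = -1.0930

For an AR(p) model X_t = c + sum_i phi_i X_{t-i} + eps_t, the
one-step-ahead conditional mean is
  E[X_{t+1} | X_t, ...] = c + sum_i phi_i X_{t+1-i}.
Substitute known values:
  E[X_{t+1} | ...] = 1 + (-0.206) * (2) + (-0.377) * (8) + (-0.267) * (-5)
                   = -1.0930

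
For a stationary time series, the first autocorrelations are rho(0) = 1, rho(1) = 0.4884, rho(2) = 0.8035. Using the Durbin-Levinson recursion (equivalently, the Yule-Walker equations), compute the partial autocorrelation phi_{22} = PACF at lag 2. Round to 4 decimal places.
\phi_{22} = 0.7419

The PACF at lag k is phi_{kk}, the last component of the solution
to the Yule-Walker system G_k phi = r_k where
  (G_k)_{ij} = rho(|i - j|), (r_k)_i = rho(i), i,j = 1..k.
Equivalently, Durbin-Levinson gives phi_{kk} iteratively:
  phi_{11} = rho(1)
  phi_{kk} = [rho(k) - sum_{j=1..k-1} phi_{k-1,j} rho(k-j)]
            / [1 - sum_{j=1..k-1} phi_{k-1,j} rho(j)],
  phi_{k,j} = phi_{k-1,j} - phi_{kk} phi_{k-1,k-j},  j = 1..k-1.
Step k = 1:
  phi_11 = rho(1) = 0.4884.
Step k = 2:
  phi_22 = [rho(2) - phi_11 rho(1)] / [1 - phi_11 rho(1)] = [0.8035 - (0.4884)(0.4884)] / [1 - (0.4884)(0.4884)]
         = 0.56496544 / 0.76146544 = 0.7419.
Therefore phi_{22} = 0.7419.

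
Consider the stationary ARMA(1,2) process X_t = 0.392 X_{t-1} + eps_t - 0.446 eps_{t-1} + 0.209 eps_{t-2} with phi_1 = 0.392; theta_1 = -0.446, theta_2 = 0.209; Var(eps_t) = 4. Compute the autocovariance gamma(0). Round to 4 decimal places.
\gamma(0) = 4.1784

Multiply the model equation by X_{t-k} and take expectations. With theta_0 = psi_0 = 1 and psi_j the MA(infinity) weights, this gives
  gamma(k) - sum_i phi_i gamma(k-i) = c_k,
  c_k = sigma^2 * sum_{j=k..q} theta_j psi_{j-k}   (c_k = 0 for k > q),
using gamma(-m) = gamma(m).
psi-weights needed (psi_j = theta_j + sum_i phi_i psi_{j-i}):
  psi_1 = theta_1 + phi_1 = -0.446 + (0.392) = -0.054
  psi_2 = theta_2 + phi_1 psi_1 = 0.209 + (0.392)(-0.054) = 0.187832
Right-hand sides:
  c_0 = sigma^2 (1 + theta_1 psi_1 + theta_2 psi_2) = 4 * (1 + (-0.446)(-0.054) + (0.209)(0.187832)) = 4 * 1.063341 = 4.253364
  c_1 = sigma^2 (theta_1 + theta_2 psi_1) = 4 * (-0.446 + (0.209)(-0.054)) = -1.829144
  c_2 = sigma^2 theta_2 = 4 * (0.209) = 0.836
Equations for k = 0 and k = 1 (AR order 1):
  gamma(0) = phi_1 gamma(1) + c_0
  gamma(1) = phi_1 gamma(0) + c_1
Substituting the second into the first: gamma(0) (1 - phi_1^2) = c_0 + phi_1 c_1, so
  gamma(0) = (c_0 + phi_1 c_1) / (1 - phi_1^2) = (4.253364 + (0.392)(-1.829144)) / (1 - (0.392)^2) = 3.536339 / 0.846336 = 4.17841.
Therefore gamma(0) = 4.1784 (to 4 decimal places).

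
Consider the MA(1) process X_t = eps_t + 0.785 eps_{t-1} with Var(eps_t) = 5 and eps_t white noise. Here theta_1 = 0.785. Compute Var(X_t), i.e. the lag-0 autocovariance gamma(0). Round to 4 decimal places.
\gamma(0) = 8.0811

For an MA(q) process X_t = eps_t + sum_i theta_i eps_{t-i} with
Var(eps_t) = sigma^2, the variance is
  gamma(0) = sigma^2 * (1 + sum_i theta_i^2).
  sum_i theta_i^2 = (0.785)^2 = 0.616225.
  gamma(0) = 5 * (1 + 0.616225) = 5 * 1.616225 = 8.081125, which rounds to 8.0811.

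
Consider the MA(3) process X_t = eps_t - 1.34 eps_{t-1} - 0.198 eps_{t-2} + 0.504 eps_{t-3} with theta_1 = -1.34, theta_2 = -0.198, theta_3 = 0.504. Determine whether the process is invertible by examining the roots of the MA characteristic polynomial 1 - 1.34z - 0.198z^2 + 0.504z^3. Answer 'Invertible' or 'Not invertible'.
\text{Not invertible}

The MA(q) characteristic polynomial is P(z) = 1 - 1.34z - 0.198z^2 + 0.504z^3.
Invertibility requires all roots to lie outside the unit circle, i.e. |z| > 1 for every root.
Degree 3: look for a simple real root z0 first, then factor out (1 - z/z0) and solve the remaining quadratic.
Testing z0 = 1.25: P(1.25) = 1 + (-1.34)(1.25) + (-0.198)(1.25)^2 + (0.504)(1.25)^3
  = 1 + (-1.675) + (-0.309375) + (0.984375) = 0.  So z_0 = 1.25 is a root, |z_0| = 1.25.
Divide out the factor (1 - 0.8 z) = (1 - z/z0) (since 1/z0 = 0.8):
  P(z) = (1 - 0.8 z)(1 + (-0.54) z + (-0.63) z^2)
  [check: z-coef -0.54 - (0.8) = -1.34; z^2-coef -0.63 - (0.8)(-0.54) = -0.198; z^3-coef -(0.8)(-0.63) = 0.504.]
Remaining roots from the quadratic factor 1 + (-0.54) z + (-0.63) z^2:
  Set 1 + (-0.54) z + (-0.63) z^2 = 0, i.e. a z^2 + b z + c = 0 with a = -0.63, b = -0.54, c = 1.
  Discriminant D = b^2 - 4ac = (-0.54)^2 - 4*(-0.63)*1 = 0.2916 - (-2.52) = 2.8116.
  D >= 0, so the roots are real: z = (-b +/- sqrt(D)) / (2a) = (0.54 +/- 1.676783) / (-1.26).
    z_1 = (0.54 + 1.676783) / (-1.26) = -1.7594,   |z_1| = 1.7594.
    z_2 = (0.54 - 1.676783) / (-1.26) = 0.9022,   |z_2| = 0.9022.
Moduli of all roots: 1.2500, 1.7594, 0.9022.
All moduli strictly greater than 1? No.
Verdict: Not invertible.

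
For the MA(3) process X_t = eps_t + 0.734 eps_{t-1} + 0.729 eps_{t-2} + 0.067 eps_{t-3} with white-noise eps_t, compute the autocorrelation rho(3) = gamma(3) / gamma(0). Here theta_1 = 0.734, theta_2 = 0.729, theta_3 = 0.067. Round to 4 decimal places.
\rho(3) = 0.0323

For an MA(q) process with theta_0 = 1, the autocovariance is
  gamma(k) = sigma^2 * sum_{i=0..q-k} theta_i * theta_{i+k},
and rho(k) = gamma(k) / gamma(0). Sigma^2 cancels.
  numerator   = (1)*(0.067) = 0.067.
  denominator = (1)^2 + (0.734)^2 + (0.729)^2 + (0.067)^2 = 2.074686.
  rho(3) = 0.067 / 2.074686 = 0.0323.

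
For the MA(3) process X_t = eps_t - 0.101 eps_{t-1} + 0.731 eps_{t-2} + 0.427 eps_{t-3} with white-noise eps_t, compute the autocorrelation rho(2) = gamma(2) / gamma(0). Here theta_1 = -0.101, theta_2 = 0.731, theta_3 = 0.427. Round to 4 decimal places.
\rho(2) = 0.3983

For an MA(q) process with theta_0 = 1, the autocovariance is
  gamma(k) = sigma^2 * sum_{i=0..q-k} theta_i * theta_{i+k},
and rho(k) = gamma(k) / gamma(0). Sigma^2 cancels.
  numerator   = (1)*(0.731) + (-0.101)*(0.427) = 0.687873.
  denominator = (1)^2 + (-0.101)^2 + (0.731)^2 + (0.427)^2 = 1.726891.
  rho(2) = 0.687873 / 1.726891 = 0.3983.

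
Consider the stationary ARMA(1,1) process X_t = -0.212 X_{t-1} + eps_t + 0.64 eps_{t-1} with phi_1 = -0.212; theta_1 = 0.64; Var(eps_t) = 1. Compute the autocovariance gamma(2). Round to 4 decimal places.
\gamma(2) = -0.0821

Multiply the model equation by X_{t-k} and take expectations. With theta_0 = psi_0 = 1 and psi_j the MA(infinity) weights, this gives
  gamma(k) - sum_i phi_i gamma(k-i) = c_k,
  c_k = sigma^2 * sum_{j=k..q} theta_j psi_{j-k}   (c_k = 0 for k > q),
using gamma(-m) = gamma(m).
psi-weights needed (psi_j = theta_j + sum_i phi_i psi_{j-i}):
  psi_1 = theta_1 + phi_1 = 0.64 + (-0.212) = 0.428
Right-hand sides:
  c_0 = sigma^2 (1 + theta_1 psi_1) = 1 * (1 + (0.64)(0.428)) = 1 * 1.27392 = 1.27392
  c_1 = sigma^2 theta_1 = 1 * (0.64) = 0.64
  c_2 = 0
Equations for k = 0 and k = 1 (AR order 1):
  gamma(0) = phi_1 gamma(1) + c_0
  gamma(1) = phi_1 gamma(0) + c_1
Substituting the second into the first: gamma(0) (1 - phi_1^2) = c_0 + phi_1 c_1, so
  gamma(0) = (c_0 + phi_1 c_1) / (1 - phi_1^2) = (1.27392 + (-0.212)(0.64)) / (1 - (-0.212)^2) = 1.13824 / 0.955056 = 1.191804.
  gamma(1) = phi_1 gamma(0) + c_1 = (-0.212)(1.191804) + (0.64) = 0.387337.
For k = 2 (> q): gamma(2) = phi_1 gamma(1) = (-0.212)(0.387337) = -0.082116.
Therefore gamma(2) = -0.0821 (to 4 decimal places).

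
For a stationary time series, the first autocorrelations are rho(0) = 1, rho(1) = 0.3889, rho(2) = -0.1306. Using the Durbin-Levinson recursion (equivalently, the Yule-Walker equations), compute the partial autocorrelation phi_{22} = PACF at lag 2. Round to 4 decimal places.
\phi_{22} = -0.3321

The PACF at lag k is phi_{kk}, the last component of the solution
to the Yule-Walker system G_k phi = r_k where
  (G_k)_{ij} = rho(|i - j|), (r_k)_i = rho(i), i,j = 1..k.
Equivalently, Durbin-Levinson gives phi_{kk} iteratively:
  phi_{11} = rho(1)
  phi_{kk} = [rho(k) - sum_{j=1..k-1} phi_{k-1,j} rho(k-j)]
            / [1 - sum_{j=1..k-1} phi_{k-1,j} rho(j)],
  phi_{k,j} = phi_{k-1,j} - phi_{kk} phi_{k-1,k-j},  j = 1..k-1.
Step k = 1:
  phi_11 = rho(1) = 0.3889.
Step k = 2:
  phi_22 = [rho(2) - phi_11 rho(1)] / [1 - phi_11 rho(1)] = [-0.1306 - (0.3889)(0.3889)] / [1 - (0.3889)(0.3889)]
         = -0.28184321 / 0.84875679 = -0.3321.
Therefore phi_{22} = -0.3321.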